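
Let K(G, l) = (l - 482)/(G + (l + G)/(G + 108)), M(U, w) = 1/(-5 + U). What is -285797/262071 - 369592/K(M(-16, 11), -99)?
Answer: -1486100458678301/2416265530119 ≈ -615.04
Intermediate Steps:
K(G, l) = (-482 + l)/(G + (G + l)/(108 + G))
-285797/262071 - 369592/K(M(-16, 11), -99) = -285797/262071 - 369592*(-99 + (1/(-5 - 16))² + 109/(-5 - 16))/(-52056 - 482/(-5 - 16) + 108*(-99) - 99/(-5 - 16)) = -285797*1/262071 - 369592*(-99 + (1/(-21))² + 109/(-21))/(-52056 - 482/(-21) - 10692 - 99/(-21)) = -285797/262071 - 369592*(-99 + (-1/21)² + 109*(-1/21))/(-52056 - 482*(-1/21) - 10692 - 1/21*(-99)) = -285797/262071 - 369592*(-99 + 1/441 - 109/21)/(-52056 + 482/21 - 10692 + 33/7) = -285797/262071 - 369592/(-188161/3/(-45947/441)) = -285797/262071 - 369592/((-441/45947*(-188161/3))) = -285797/262071 - 369592/27659667/45947 = -285797/262071 - 369592*45947/27659667 = -285797/262071 - 16981643624/27659667 = -1486100458678301/2416265530119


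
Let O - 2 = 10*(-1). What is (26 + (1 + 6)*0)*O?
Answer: -208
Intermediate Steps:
O = -8 (O = 2 + 10*(-1) = 2 - 10 = -8)
(26 + (1 + 6)*0)*O = (26 + (1 + 6)*0)*(-8) = (26 + 7*0)*(-8) = (26 + 0)*(-8) = 26*(-8) = -208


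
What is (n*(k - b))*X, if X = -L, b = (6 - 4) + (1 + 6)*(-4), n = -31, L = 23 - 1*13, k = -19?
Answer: 2170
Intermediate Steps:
L = 10 (L = 23 - 13 = 10)
b = -26 (b = 2 + 7*(-4) = 2 - 28 = -26)
X = -10 (X = -1*10 = -10)
(n*(k - b))*X = -31*(-19 - 1*(-26))*(-10) = -31*(-19 + 26)*(-10) = -31*7*(-10) = -217*(-10) = 2170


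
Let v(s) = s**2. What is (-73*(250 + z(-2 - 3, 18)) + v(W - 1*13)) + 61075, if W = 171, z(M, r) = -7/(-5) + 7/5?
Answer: 337923/5 ≈ 67585.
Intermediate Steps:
z(M, r) = 14/5 (z(M, r) = -7*(-1/5) + 7*(1/5) = 7/5 + 7/5 = 14/5)
(-73*(250 + z(-2 - 3, 18)) + v(W - 1*13)) + 61075 = (-73*(250 + 14/5) + (171 - 1*13)**2) + 61075 = (-73*1264/5 + (171 - 13)**2) + 61075 = (-92272/5 + 158**2) + 61075 = (-92272/5 + 24964) + 61075 = 32548/5 + 61075 = 337923/5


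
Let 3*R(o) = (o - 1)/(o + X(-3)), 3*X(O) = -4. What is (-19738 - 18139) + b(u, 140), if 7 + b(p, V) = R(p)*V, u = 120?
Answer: -3367511/89 ≈ -37837.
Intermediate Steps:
X(O) = -4/3 (X(O) = (⅓)*(-4) = -4/3)
R(o) = (-1 + o)/(3*(-4/3 + o)) (R(o) = ((o - 1)/(o - 4/3))/3 = ((-1 + o)/(-4/3 + o))/3 = (-1 + o)/(3*(-4/3 + o)))
b(p, V) = -7 + V*(-1 + p)/(-4 + 3*p) (b(p, V) = -7 + ((-1 + p)/(-4 + 3*p))*V = -7 + V*(-1 + p)/(-4 + 3*p))
(-19738 - 18139) + b(u, 140) = (-19738 - 18139) + (28 - 21*120 + 140*(-1 + 120))/(-4 + 3*120) = -37877 + (28 - 2520 + 140*119)/(-4 + 360) = -37877 + (28 - 2520 + 16660)/356 = -37877 + (1/356)*14168 = -37877 + 3542/89 = -3367511/89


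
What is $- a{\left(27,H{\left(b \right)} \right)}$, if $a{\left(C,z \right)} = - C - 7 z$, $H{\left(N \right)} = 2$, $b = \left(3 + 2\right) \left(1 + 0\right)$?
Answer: $41$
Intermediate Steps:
$b = 5$ ($b = 5 \cdot 1 = 5$)
$- a{\left(27,H{\left(b \right)} \right)} = - (\left(-1\right) 27 - 14) = - (-27 - 14) = \left(-1\right) \left(-41\right) = 41$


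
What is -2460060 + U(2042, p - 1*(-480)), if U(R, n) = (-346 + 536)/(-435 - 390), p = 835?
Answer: -405909938/165 ≈ -2.4601e+6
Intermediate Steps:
U(R, n) = -38/165 (U(R, n) = 190/(-825) = 190*(-1/825) = -38/165)
-2460060 + U(2042, p - 1*(-480)) = -2460060 - 38/165 = -405909938/165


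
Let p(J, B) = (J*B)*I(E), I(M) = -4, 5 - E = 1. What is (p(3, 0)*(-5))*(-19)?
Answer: 0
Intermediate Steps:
E = 4 (E = 5 - 1*1 = 5 - 1 = 4)
p(J, B) = -4*B*J (p(J, B) = (J*B)*(-4) = (B*J)*(-4) = -4*B*J)
(p(3, 0)*(-5))*(-19) = (-4*0*3*(-5))*(-19) = (0*(-5))*(-19) = 0*(-19) = 0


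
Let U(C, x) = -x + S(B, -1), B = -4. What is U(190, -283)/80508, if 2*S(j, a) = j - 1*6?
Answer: 139/40254 ≈ 0.0034531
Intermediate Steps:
S(j, a) = -3 + j/2 (S(j, a) = (j - 1*6)/2 = (j - 6)/2 = (-6 + j)/2 = -3 + j/2)
U(C, x) = -5 - x (U(C, x) = -x + (-3 + (1/2)*(-4)) = -x + (-3 - 2) = -x - 5 = -5 - x)
U(190, -283)/80508 = (-5 - 1*(-283))/80508 = (-5 + 283)*(1/80508) = 278*(1/80508) = 139/40254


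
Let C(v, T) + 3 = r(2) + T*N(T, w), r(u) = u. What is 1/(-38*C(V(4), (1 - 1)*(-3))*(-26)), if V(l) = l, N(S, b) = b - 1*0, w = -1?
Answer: -1/988 ≈ -0.0010121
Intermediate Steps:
N(S, b) = b (N(S, b) = b + 0 = b)
C(v, T) = -1 - T (C(v, T) = -3 + (2 + T*(-1)) = -3 + (2 - T) = -1 - T)
1/(-38*C(V(4), (1 - 1)*(-3))*(-26)) = 1/(-38*(-1 - (1 - 1)*(-3))*(-26)) = 1/(-38*(-1 - 0*(-3))*(-26)) = 1/(-38*(-1 - 1*0)*(-26)) = 1/(-38*(-1 + 0)*(-26)) = 1/(-38*(-1)*(-26)) = 1/(38*(-26)) = 1/(-988) = -1/988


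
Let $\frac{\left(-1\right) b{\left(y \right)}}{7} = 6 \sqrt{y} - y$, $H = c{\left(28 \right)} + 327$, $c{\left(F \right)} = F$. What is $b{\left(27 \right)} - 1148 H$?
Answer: $-407351 - 126 \sqrt{3} \approx -4.0757 \cdot 10^{5}$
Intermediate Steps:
$H = 355$ ($H = 28 + 327 = 355$)
$b{\left(y \right)} = - 42 \sqrt{y} + 7 y$ ($b{\left(y \right)} = - 7 \left(6 \sqrt{y} - y\right) = - 7 \left(- y + 6 \sqrt{y}\right) = - 42 \sqrt{y} + 7 y$)
$b{\left(27 \right)} - 1148 H = \left(- 42 \sqrt{27} + 7 \cdot 27\right) - 407540 = \left(- 42 \cdot 3 \sqrt{3} + 189\right) - 407540 = \left(- 126 \sqrt{3} + 189\right) - 407540 = \left(189 - 126 \sqrt{3}\right) - 407540 = -407351 - 126 \sqrt{3}$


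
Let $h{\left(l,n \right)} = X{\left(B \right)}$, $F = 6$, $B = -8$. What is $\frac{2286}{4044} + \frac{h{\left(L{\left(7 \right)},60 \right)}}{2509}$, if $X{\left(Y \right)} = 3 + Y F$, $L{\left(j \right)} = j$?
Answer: $\frac{925599}{1691066} \approx 0.54735$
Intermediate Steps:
$X{\left(Y \right)} = 3 + 6 Y$ ($X{\left(Y \right)} = 3 + Y 6 = 3 + 6 Y$)
$h{\left(l,n \right)} = -45$ ($h{\left(l,n \right)} = 3 + 6 \left(-8\right) = 3 - 48 = -45$)
$\frac{2286}{4044} + \frac{h{\left(L{\left(7 \right)},60 \right)}}{2509} = \frac{2286}{4044} - \frac{45}{2509} = 2286 \cdot \frac{1}{4044} - \frac{45}{2509} = \frac{381}{674} - \frac{45}{2509} = \frac{925599}{1691066}$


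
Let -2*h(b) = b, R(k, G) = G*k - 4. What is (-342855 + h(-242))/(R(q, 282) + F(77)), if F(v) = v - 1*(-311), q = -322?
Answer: 171367/45210 ≈ 3.7905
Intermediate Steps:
R(k, G) = -4 + G*k
h(b) = -b/2
F(v) = 311 + v (F(v) = v + 311 = 311 + v)
(-342855 + h(-242))/(R(q, 282) + F(77)) = (-342855 - ½*(-242))/((-4 + 282*(-322)) + (311 + 77)) = (-342855 + 121)/((-4 - 90804) + 388) = -342734/(-90808 + 388) = -342734/(-90420) = -342734*(-1/90420) = 171367/45210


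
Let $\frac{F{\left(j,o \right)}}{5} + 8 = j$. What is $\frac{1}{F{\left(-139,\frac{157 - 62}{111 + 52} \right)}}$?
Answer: $- \frac{1}{735} \approx -0.0013605$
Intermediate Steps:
$F{\left(j,o \right)} = -40 + 5 j$
$\frac{1}{F{\left(-139,\frac{157 - 62}{111 + 52} \right)}} = \frac{1}{-40 + 5 \left(-139\right)} = \frac{1}{-40 - 695} = \frac{1}{-735} = - \frac{1}{735}$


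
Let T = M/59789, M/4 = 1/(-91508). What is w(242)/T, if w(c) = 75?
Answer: -102584471475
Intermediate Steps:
M = -1/22877 (M = 4/(-91508) = 4*(-1/91508) = -1/22877 ≈ -4.3712e-5)
T = -1/1367792953 (T = -1/22877/59789 = -1/22877*1/59789 = -1/1367792953 ≈ -7.3110e-10)
w(242)/T = 75/(-1/1367792953) = 75*(-1367792953) = -102584471475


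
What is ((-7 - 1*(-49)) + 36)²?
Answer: 6084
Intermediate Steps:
((-7 - 1*(-49)) + 36)² = ((-7 + 49) + 36)² = (42 + 36)² = 78² = 6084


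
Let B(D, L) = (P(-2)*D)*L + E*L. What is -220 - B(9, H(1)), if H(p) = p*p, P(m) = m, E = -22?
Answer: -180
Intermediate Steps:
H(p) = p²
B(D, L) = -22*L - 2*D*L (B(D, L) = (-2*D)*L - 22*L = -2*D*L - 22*L = -22*L - 2*D*L)
-220 - B(9, H(1)) = -220 - 2*1²*(-11 - 1*9) = -220 - 2*(-11 - 9) = -220 - 2*(-20) = -220 - 1*(-40) = -220 + 40 = -180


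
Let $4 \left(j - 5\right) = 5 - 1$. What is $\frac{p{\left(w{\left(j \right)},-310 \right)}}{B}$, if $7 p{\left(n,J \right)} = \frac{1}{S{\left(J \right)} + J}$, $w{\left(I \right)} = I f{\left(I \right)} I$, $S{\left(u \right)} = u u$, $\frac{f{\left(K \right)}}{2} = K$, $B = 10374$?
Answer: $\frac{1}{6956078220} \approx 1.4376 \cdot 10^{-10}$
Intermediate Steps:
$f{\left(K \right)} = 2 K$
$S{\left(u \right)} = u^{2}$
$j = 6$ ($j = 5 + \frac{5 - 1}{4} = 5 + \frac{1}{4} \cdot 4 = 5 + 1 = 6$)
$w{\left(I \right)} = 2 I^{3}$ ($w{\left(I \right)} = I 2 I I = 2 I^{2} I = 2 I^{3}$)
$p{\left(n,J \right)} = \frac{1}{7 \left(J + J^{2}\right)}$ ($p{\left(n,J \right)} = \frac{1}{7 \left(J^{2} + J\right)} = \frac{1}{7 \left(J + J^{2}\right)}$)
$\frac{p{\left(w{\left(j \right)},-310 \right)}}{B} = \frac{\frac{1}{7} \frac{1}{-310} \frac{1}{1 - 310}}{10374} = \frac{1}{7} \left(- \frac{1}{310}\right) \frac{1}{-309} \cdot \frac{1}{10374} = \frac{1}{7} \left(- \frac{1}{310}\right) \left(- \frac{1}{309}\right) \frac{1}{10374} = \frac{1}{670530} \cdot \frac{1}{10374} = \frac{1}{6956078220}$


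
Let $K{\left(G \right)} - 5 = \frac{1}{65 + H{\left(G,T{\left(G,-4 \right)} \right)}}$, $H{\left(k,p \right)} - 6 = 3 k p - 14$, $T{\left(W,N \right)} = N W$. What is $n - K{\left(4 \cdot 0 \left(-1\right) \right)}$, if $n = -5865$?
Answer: $- \frac{334591}{57} \approx -5870.0$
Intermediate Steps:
$H{\left(k,p \right)} = -8 + 3 k p$ ($H{\left(k,p \right)} = 6 + \left(3 k p - 14\right) = 6 + \left(-14 + 3 k p\right) = -8 + 3 k p$)
$K{\left(G \right)} = 5 + \frac{1}{57 - 12 G^{2}}$ ($K{\left(G \right)} = 5 + \frac{1}{65 + \left(-8 + 3 G \left(- 4 G\right)\right)} = 5 + \frac{1}{65 - \left(8 + 12 G^{2}\right)} = 5 + \frac{1}{57 - 12 G^{2}}$)
$n - K{\left(4 \cdot 0 \left(-1\right) \right)} = -5865 - \frac{2 \left(143 - 30 \left(4 \cdot 0 \left(-1\right)\right)^{2}\right)}{3 \left(19 - 4 \left(4 \cdot 0 \left(-1\right)\right)^{2}\right)} = -5865 - \frac{2 \left(143 - 30 \left(0 \left(-1\right)\right)^{2}\right)}{3 \left(19 - 4 \left(0 \left(-1\right)\right)^{2}\right)} = -5865 - \frac{2 \left(143 - 30 \cdot 0^{2}\right)}{3 \left(19 - 4 \cdot 0^{2}\right)} = -5865 - \frac{2 \left(143 - 0\right)}{3 \left(19 - 0\right)} = -5865 - \frac{2 \left(143 + 0\right)}{3 \left(19 + 0\right)} = -5865 - \frac{2}{3} \cdot \frac{1}{19} \cdot 143 = -5865 - \frac{286}{57} = - \frac{334591}{57}$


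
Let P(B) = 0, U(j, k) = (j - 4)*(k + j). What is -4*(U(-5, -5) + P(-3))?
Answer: -360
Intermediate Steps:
U(j, k) = (-4 + j)*(j + k)
-4*(U(-5, -5) + P(-3)) = -4*(((-5)**2 - 4*(-5) - 4*(-5) - 5*(-5)) + 0) = -4*((25 + 20 + 20 + 25) + 0) = -4*(90 + 0) = -4*90 = -360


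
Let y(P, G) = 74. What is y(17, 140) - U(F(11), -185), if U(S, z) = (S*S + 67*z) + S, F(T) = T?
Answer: 12337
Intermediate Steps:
U(S, z) = S + S² + 67*z (U(S, z) = (S² + 67*z) + S = S + S² + 67*z)
y(17, 140) - U(F(11), -185) = 74 - (11 + 11² + 67*(-185)) = 74 - (11 + 121 - 12395) = 74 - 1*(-12263) = 74 + 12263 = 12337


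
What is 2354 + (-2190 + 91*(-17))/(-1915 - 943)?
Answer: 6731469/2858 ≈ 2355.3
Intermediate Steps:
2354 + (-2190 + 91*(-17))/(-1915 - 943) = 2354 + (-2190 - 1547)/(-2858) = 2354 - 3737*(-1/2858) = 2354 + 3737/2858 = 6731469/2858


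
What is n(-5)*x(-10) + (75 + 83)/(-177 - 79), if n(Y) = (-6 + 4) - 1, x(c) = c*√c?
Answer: -79/128 + 30*I*√10 ≈ -0.61719 + 94.868*I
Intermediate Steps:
x(c) = c^(3/2)
n(Y) = -3 (n(Y) = -2 - 1 = -3)
n(-5)*x(-10) + (75 + 83)/(-177 - 79) = -(-30)*I*√10 + (75 + 83)/(-177 - 79) = -(-30)*I*√10 + 158/(-256) = 30*I*√10 + 158*(-1/256) = 30*I*√10 - 79/128 = -79/128 + 30*I*√10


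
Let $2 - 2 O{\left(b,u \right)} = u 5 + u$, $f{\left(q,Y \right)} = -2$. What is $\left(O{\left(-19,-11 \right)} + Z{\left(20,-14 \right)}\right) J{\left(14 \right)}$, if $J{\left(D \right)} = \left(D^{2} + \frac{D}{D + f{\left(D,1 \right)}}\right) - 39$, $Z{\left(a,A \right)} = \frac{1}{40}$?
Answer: $\frac{1291589}{240} \approx 5381.6$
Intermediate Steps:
$O{\left(b,u \right)} = 1 - 3 u$ ($O{\left(b,u \right)} = 1 - \frac{u 5 + u}{2} = 1 - \frac{5 u + u}{2} = 1 - \frac{6 u}{2} = 1 - 3 u$)
$Z{\left(a,A \right)} = \frac{1}{40}$
$J{\left(D \right)} = -39 + D^{2} + \frac{D}{-2 + D}$ ($J{\left(D \right)} = \left(D^{2} + \frac{D}{D - 2}\right) - 39 = \left(D^{2} + \frac{D}{-2 + D}\right) - 39 = -39 + D^{2} + \frac{D}{-2 + D}$)
$\left(O{\left(-19,-11 \right)} + Z{\left(20,-14 \right)}\right) J{\left(14 \right)} = \left(\left(1 - -33\right) + \frac{1}{40}\right) \frac{78 + 14^{3} - 532 - 2 \cdot 14^{2}}{-2 + 14} = \left(\left(1 + 33\right) + \frac{1}{40}\right) \frac{78 + 2744 - 532 - 392}{12} = \left(34 + \frac{1}{40}\right) \frac{78 + 2744 - 532 - 392}{12} = \frac{1361 \cdot \frac{1}{12} \cdot 1898}{40} = \frac{1361}{40} \cdot \frac{949}{6} = \frac{1291589}{240}$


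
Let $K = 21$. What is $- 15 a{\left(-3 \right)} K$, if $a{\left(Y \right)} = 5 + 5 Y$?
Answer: $3150$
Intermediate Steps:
$- 15 a{\left(-3 \right)} K = - 15 \left(5 + 5 \left(-3\right)\right) 21 = - 15 \left(5 - 15\right) 21 = \left(-15\right) \left(-10\right) 21 = 150 \cdot 21 = 3150$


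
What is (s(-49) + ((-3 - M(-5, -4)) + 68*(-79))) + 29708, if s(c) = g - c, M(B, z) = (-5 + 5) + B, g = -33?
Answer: 24354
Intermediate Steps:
M(B, z) = B (M(B, z) = 0 + B = B)
s(c) = -33 - c
(s(-49) + ((-3 - M(-5, -4)) + 68*(-79))) + 29708 = ((-33 - 1*(-49)) + ((-3 - 1*(-5)) + 68*(-79))) + 29708 = ((-33 + 49) + ((-3 + 5) - 5372)) + 29708 = (16 + (2 - 5372)) + 29708 = (16 - 5370) + 29708 = -5354 + 29708 = 24354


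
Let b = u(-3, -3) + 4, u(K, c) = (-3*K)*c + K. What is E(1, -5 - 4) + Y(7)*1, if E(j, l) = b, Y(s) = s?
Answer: -19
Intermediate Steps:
u(K, c) = K - 3*K*c (u(K, c) = -3*K*c + K = K - 3*K*c)
b = -26 (b = -3*(1 - 3*(-3)) + 4 = -3*(1 + 9) + 4 = -3*10 + 4 = -30 + 4 = -26)
E(j, l) = -26
E(1, -5 - 4) + Y(7)*1 = -26 + 7*1 = -26 + 7 = -19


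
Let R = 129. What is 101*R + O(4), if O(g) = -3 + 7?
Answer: 13033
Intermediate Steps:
O(g) = 4
101*R + O(4) = 101*129 + 4 = 13029 + 4 = 13033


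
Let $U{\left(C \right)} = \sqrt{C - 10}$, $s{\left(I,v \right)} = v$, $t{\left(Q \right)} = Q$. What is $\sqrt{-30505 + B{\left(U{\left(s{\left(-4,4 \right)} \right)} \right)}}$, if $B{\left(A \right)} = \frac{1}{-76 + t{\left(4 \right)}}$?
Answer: $\frac{i \sqrt{4392722}}{12} \approx 174.66 i$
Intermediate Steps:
$U{\left(C \right)} = \sqrt{-10 + C}$
$B{\left(A \right)} = - \frac{1}{72}$ ($B{\left(A \right)} = \frac{1}{-76 + 4} = \frac{1}{-72} = - \frac{1}{72}$)
$\sqrt{-30505 + B{\left(U{\left(s{\left(-4,4 \right)} \right)} \right)}} = \sqrt{-30505 - \frac{1}{72}} = \sqrt{- \frac{2196361}{72}} = \frac{i \sqrt{4392722}}{12}$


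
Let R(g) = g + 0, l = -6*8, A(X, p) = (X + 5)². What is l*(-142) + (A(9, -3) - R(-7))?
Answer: 7019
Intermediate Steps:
A(X, p) = (5 + X)²
l = -48
R(g) = g
l*(-142) + (A(9, -3) - R(-7)) = -48*(-142) + ((5 + 9)² - 1*(-7)) = 6816 + (14² + 7) = 6816 + (196 + 7) = 6816 + 203 = 7019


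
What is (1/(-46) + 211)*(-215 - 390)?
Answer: -5871525/46 ≈ -1.2764e+5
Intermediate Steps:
(1/(-46) + 211)*(-215 - 390) = (-1/46 + 211)*(-605) = (9705/46)*(-605) = -5871525/46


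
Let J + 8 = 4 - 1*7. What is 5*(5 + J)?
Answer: -30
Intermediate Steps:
J = -11 (J = -8 + (4 - 1*7) = -8 + (4 - 7) = -8 - 3 = -11)
5*(5 + J) = 5*(5 - 11) = 5*(-6) = -30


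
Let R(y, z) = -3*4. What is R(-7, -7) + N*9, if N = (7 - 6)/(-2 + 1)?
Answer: -21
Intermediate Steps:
R(y, z) = -12
N = -1 (N = 1/(-1) = 1*(-1) = -1)
R(-7, -7) + N*9 = -12 - 1*9 = -12 - 9 = -21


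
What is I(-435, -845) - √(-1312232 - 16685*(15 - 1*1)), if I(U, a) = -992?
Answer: -992 - 3*I*√171758 ≈ -992.0 - 1243.3*I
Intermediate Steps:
I(-435, -845) - √(-1312232 - 16685*(15 - 1*1)) = -992 - √(-1312232 - 16685*(15 - 1*1)) = -992 - √(-1312232 - 16685*(15 - 1)) = -992 - √(-1312232 - 16685*14) = -992 - √(-1312232 - 233590) = -992 - √(-1545822) = -992 - 3*I*√171758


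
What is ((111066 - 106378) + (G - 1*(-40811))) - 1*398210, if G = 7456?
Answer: -345255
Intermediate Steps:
((111066 - 106378) + (G - 1*(-40811))) - 1*398210 = ((111066 - 106378) + (7456 - 1*(-40811))) - 1*398210 = (4688 + (7456 + 40811)) - 398210 = (4688 + 48267) - 398210 = 52955 - 398210 = -345255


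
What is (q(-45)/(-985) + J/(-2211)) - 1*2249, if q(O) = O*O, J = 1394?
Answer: -980760256/435567 ≈ -2251.7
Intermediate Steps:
q(O) = O**2
(q(-45)/(-985) + J/(-2211)) - 1*2249 = ((-45)**2/(-985) + 1394/(-2211)) - 1*2249 = (2025*(-1/985) + 1394*(-1/2211)) - 2249 = (-405/197 - 1394/2211) - 2249 = -1170073/435567 - 2249 = -980760256/435567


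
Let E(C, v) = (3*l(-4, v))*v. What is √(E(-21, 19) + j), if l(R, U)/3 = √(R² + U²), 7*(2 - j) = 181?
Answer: √(-1169 + 8379*√377)/7 ≈ 57.414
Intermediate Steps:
j = -167/7 (j = 2 - ⅐*181 = 2 - 181/7 = -167/7 ≈ -23.857)
l(R, U) = 3*√(R² + U²)
E(C, v) = 9*v*√(16 + v²) (E(C, v) = (3*(3*√((-4)² + v²)))*v = (3*(3*√(16 + v²)))*v = (9*√(16 + v²))*v = 9*v*√(16 + v²))
√(E(-21, 19) + j) = √(9*19*√(16 + 19²) - 167/7) = √(9*19*√(16 + 361) - 167/7) = √(9*19*√377 - 167/7) = √(171*√377 - 167/7) = √(-167/7 + 171*√377)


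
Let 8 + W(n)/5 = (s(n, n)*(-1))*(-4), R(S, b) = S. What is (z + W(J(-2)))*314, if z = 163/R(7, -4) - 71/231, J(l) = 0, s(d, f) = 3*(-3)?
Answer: -14290768/231 ≈ -61865.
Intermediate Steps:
s(d, f) = -9
W(n) = -220 (W(n) = -40 + 5*(-9*(-1)*(-4)) = -40 + 5*(9*(-4)) = -40 + 5*(-36) = -40 - 180 = -220)
z = 5308/231 (z = 163/7 - 71/231 = 5308/231 ≈ 22.978)
(z + W(J(-2)))*314 = (5308/231 - 220)*314 = -45512/231*314 = -14290768/231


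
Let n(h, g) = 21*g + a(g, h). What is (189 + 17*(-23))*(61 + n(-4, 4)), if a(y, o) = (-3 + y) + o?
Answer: -28684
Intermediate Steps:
a(y, o) = -3 + o + y
n(h, g) = -3 + h + 22*g (n(h, g) = 21*g + (-3 + h + g) = 21*g + (-3 + g + h) = -3 + h + 22*g)
(189 + 17*(-23))*(61 + n(-4, 4)) = (189 + 17*(-23))*(61 + (-3 - 4 + 22*4)) = (189 - 391)*(61 + (-3 - 4 + 88)) = -202*(61 + 81) = -202*142 = -28684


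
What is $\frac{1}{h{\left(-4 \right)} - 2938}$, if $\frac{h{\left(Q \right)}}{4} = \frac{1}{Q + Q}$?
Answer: $- \frac{2}{5877} \approx -0.00034031$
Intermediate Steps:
$h{\left(Q \right)} = \frac{2}{Q}$ ($h{\left(Q \right)} = \frac{4}{Q + Q} = \frac{4}{2 Q} = 4 \frac{1}{2 Q} = \frac{2}{Q}$)
$\frac{1}{h{\left(-4 \right)} - 2938} = \frac{1}{\frac{2}{-4} - 2938} = \frac{1}{2 \left(- \frac{1}{4}\right) - 2938} = \frac{1}{- \frac{1}{2} - 2938} = \frac{1}{- \frac{5877}{2}} = - \frac{2}{5877}$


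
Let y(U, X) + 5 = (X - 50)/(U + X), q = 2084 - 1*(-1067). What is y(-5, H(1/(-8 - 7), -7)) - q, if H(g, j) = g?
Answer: -239105/76 ≈ -3146.1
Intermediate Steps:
q = 3151 (q = 2084 + 1067 = 3151)
y(U, X) = -5 + (-50 + X)/(U + X) (y(U, X) = -5 + (X - 50)/(U + X) = -5 + (-50 + X)/(U + X))
y(-5, H(1/(-8 - 7), -7)) - q = (-50 - 5*(-5) - 4/(-8 - 7))/(-5 + 1/(-8 - 7)) - 1*3151 = (-50 + 25 - 4/(-15))/(-5 + 1/(-15)) - 3151 = (-50 + 25 - 4*(-1/15))/(-5 - 1/15) - 3151 = (-50 + 25 + 4/15)/(-76/15) - 3151 = -15/76*(-371/15) - 3151 = 371/76 - 3151 = -239105/76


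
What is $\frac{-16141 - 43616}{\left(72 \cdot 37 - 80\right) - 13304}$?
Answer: $\frac{59757}{10720} \approx 5.5743$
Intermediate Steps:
$\frac{-16141 - 43616}{\left(72 \cdot 37 - 80\right) - 13304} = - \frac{59757}{\left(2664 - 80\right) - 13304} = - \frac{59757}{2584 - 13304} = - \frac{59757}{-10720} = \left(-59757\right) \left(- \frac{1}{10720}\right) = \frac{59757}{10720}$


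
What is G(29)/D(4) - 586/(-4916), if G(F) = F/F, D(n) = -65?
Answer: 16587/159770 ≈ 0.10382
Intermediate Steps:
G(F) = 1
G(29)/D(4) - 586/(-4916) = 1/(-65) - 586/(-4916) = 1*(-1/65) - 586*(-1/4916) = -1/65 + 293/2458 = 16587/159770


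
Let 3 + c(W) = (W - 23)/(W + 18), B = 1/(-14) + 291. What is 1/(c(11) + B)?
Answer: 406/116731 ≈ 0.0034781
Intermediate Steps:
B = 4073/14 (B = -1/14 + 291 = 4073/14 ≈ 290.93)
c(W) = -3 + (-23 + W)/(18 + W) (c(W) = -3 + (W - 23)/(W + 18) = -3 + (-23 + W)/(18 + W))
1/(c(11) + B) = 1/((-77 - 2*11)/(18 + 11) + 4073/14) = 1/((-77 - 22)/29 + 4073/14) = 1/((1/29)*(-99) + 4073/14) = 1/(-99/29 + 4073/14) = 1/(116731/406) = 406/116731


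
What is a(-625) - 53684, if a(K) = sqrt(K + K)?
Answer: -53684 + 25*I*sqrt(2) ≈ -53684.0 + 35.355*I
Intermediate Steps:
a(K) = sqrt(2)*sqrt(K) (a(K) = sqrt(2*K) = sqrt(2)*sqrt(K))
a(-625) - 53684 = sqrt(2)*sqrt(-625) - 53684 = sqrt(2)*(25*I) - 53684 = 25*I*sqrt(2) - 53684 = -53684 + 25*I*sqrt(2)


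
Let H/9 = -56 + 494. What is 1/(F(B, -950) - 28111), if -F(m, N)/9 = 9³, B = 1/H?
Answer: -1/34672 ≈ -2.8842e-5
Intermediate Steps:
H = 3942 (H = 9*(-56 + 494) = 9*438 = 3942)
B = 1/3942 ≈ 0.00025368
F(m, N) = -6561 (F(m, N) = -9*9³ = -9*729 = -6561)
1/(F(B, -950) - 28111) = 1/(-6561 - 28111) = 1/(-34672) = -1/34672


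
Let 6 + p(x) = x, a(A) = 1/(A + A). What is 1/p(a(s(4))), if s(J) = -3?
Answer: -6/37 ≈ -0.16216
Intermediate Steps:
a(A) = 1/(2*A)
p(x) = -6 + x
1/p(a(s(4))) = 1/(-6 + (½)/(-3)) = 1/(-6 + (½)*(-⅓)) = 1/(-6 - ⅙) = 1/(-37/6) = -6/37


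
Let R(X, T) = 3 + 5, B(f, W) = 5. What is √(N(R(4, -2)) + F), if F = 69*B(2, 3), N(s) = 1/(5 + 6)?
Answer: 2*√10439/11 ≈ 18.577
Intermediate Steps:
R(X, T) = 8
N(s) = 1/11
F = 345 (F = 69*5 = 345)
√(N(R(4, -2)) + F) = √(1/11 + 345) = √(3796/11) = 2*√10439/11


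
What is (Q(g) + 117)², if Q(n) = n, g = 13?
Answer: 16900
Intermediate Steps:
(Q(g) + 117)² = (13 + 117)² = 130² = 16900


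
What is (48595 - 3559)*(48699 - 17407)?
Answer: 1409266512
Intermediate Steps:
(48595 - 3559)*(48699 - 17407) = 45036*31292 = 1409266512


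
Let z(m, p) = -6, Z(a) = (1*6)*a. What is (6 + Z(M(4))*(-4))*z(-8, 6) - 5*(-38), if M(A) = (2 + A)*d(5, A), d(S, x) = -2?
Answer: -1574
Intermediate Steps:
M(A) = -4 - 2*A (M(A) = (2 + A)*(-2) = -4 - 2*A)
Z(a) = 6*a
(6 + Z(M(4))*(-4))*z(-8, 6) - 5*(-38) = (6 + (6*(-4 - 2*4))*(-4))*(-6) - 5*(-38) = (6 + (6*(-4 - 8))*(-4))*(-6) + 190 = (6 + (6*(-12))*(-4))*(-6) + 190 = (6 - 72*(-4))*(-6) + 190 = (6 + 288)*(-6) + 190 = 294*(-6) + 190 = -1764 + 190 = -1574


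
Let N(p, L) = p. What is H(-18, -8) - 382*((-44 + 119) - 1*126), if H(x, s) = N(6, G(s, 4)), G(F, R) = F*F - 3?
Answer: 19488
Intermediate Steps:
G(F, R) = -3 + F**2 (G(F, R) = F**2 - 3 = -3 + F**2)
H(x, s) = 6
H(-18, -8) - 382*((-44 + 119) - 1*126) = 6 - 382*((-44 + 119) - 1*126) = 6 - 382*(75 - 126) = 6 - 382*(-51) = 6 + 19482 = 19488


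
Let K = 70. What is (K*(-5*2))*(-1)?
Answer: 700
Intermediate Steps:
(K*(-5*2))*(-1) = (70*(-5*2))*(-1) = (70*(-10))*(-1) = -700*(-1) = 700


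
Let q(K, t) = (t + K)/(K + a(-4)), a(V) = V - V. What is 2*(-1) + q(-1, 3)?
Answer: -4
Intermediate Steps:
a(V) = 0
q(K, t) = (K + t)/K (q(K, t) = (t + K)/(K + 0) = (K + t)/K)
2*(-1) + q(-1, 3) = 2*(-1) + (-1 + 3)/(-1) = -2 - 1*2 = -2 - 2 = -4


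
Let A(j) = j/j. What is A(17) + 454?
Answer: 455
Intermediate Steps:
A(j) = 1
A(17) + 454 = 1 + 454 = 455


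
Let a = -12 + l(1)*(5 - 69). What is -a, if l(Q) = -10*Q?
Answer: -628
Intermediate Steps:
a = 628 (a = -12 + (-10*1)*(5 - 69) = -12 - 10*(-64) = -12 + 640 = 628)
-a = -1*628 = -628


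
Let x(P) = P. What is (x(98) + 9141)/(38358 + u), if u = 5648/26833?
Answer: 247910087/1029265862 ≈ 0.24086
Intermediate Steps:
u = 5648/26833 (u = 5648*(1/26833) = 5648/26833 ≈ 0.21049)
(x(98) + 9141)/(38358 + u) = (98 + 9141)/(38358 + 5648/26833) = 9239/(1029265862/26833) = 9239*(26833/1029265862) = 247910087/1029265862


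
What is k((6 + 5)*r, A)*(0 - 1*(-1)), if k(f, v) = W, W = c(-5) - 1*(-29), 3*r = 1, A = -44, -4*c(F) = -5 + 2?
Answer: 119/4 ≈ 29.750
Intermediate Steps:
c(F) = ¾ (c(F) = -(-5 + 2)/4 = -¼*(-3) = ¾)
r = ⅓ (r = (⅓)*1 = ⅓ ≈ 0.33333)
W = 119/4 (W = ¾ - 1*(-29) = ¾ + 29 = 119/4 ≈ 29.750)
k(f, v) = 119/4
k((6 + 5)*r, A)*(0 - 1*(-1)) = 119*(0 - 1*(-1))/4 = 119*(0 + 1)/4 = (119/4)*1 = 119/4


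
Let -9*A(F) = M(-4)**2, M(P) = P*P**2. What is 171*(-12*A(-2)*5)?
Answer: 4669440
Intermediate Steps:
M(P) = P**3
A(F) = -4096/9 (A(F) = -((-4)**3)**2/9 = -1/9*(-64)**2 = -1/9*4096 = -4096/9)
171*(-12*A(-2)*5) = 171*(-12*(-4096/9)*5) = 171*((16384/3)*5) = 171*(81920/3) = 4669440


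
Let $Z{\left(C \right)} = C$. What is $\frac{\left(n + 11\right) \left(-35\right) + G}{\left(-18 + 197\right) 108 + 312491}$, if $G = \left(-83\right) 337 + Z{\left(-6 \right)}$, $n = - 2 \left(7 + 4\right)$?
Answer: $- \frac{27592}{331823} \approx -0.083153$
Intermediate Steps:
$n = -22$ ($n = \left(-2\right) 11 = -22$)
$G = -27977$ ($G = \left(-83\right) 337 - 6 = -27971 - 6 = -27977$)
$\frac{\left(n + 11\right) \left(-35\right) + G}{\left(-18 + 197\right) 108 + 312491} = \frac{\left(-22 + 11\right) \left(-35\right) - 27977}{\left(-18 + 197\right) 108 + 312491} = \frac{\left(-11\right) \left(-35\right) - 27977}{179 \cdot 108 + 312491} = \frac{385 - 27977}{19332 + 312491} = - \frac{27592}{331823}$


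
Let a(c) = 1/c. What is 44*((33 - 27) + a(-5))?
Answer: 1276/5 ≈ 255.20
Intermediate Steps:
44*((33 - 27) + a(-5)) = 44*((33 - 27) + 1/(-5)) = 44*(6 - ⅕) = 44*(29/5) = 1276/5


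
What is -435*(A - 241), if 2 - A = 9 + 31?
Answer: 121365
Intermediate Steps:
A = -38 (A = 2 - (9 + 31) = 2 - 1*40 = 2 - 40 = -38)
-435*(A - 241) = -435*(-38 - 241) = -435*(-279) = 121365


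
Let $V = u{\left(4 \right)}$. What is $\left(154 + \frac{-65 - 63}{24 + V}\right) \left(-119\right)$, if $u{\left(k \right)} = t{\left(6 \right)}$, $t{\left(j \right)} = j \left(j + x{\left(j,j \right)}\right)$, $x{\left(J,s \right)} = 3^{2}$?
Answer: $- \frac{1036966}{57} \approx -18192.0$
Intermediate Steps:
$x{\left(J,s \right)} = 9$
$t{\left(j \right)} = j \left(9 + j\right)$ ($t{\left(j \right)} = j \left(j + 9\right) = j \left(9 + j\right)$)
$u{\left(k \right)} = 90$ ($u{\left(k \right)} = 6 \left(9 + 6\right) = 6 \cdot 15 = 90$)
$V = 90$
$\left(154 + \frac{-65 - 63}{24 + V}\right) \left(-119\right) = \left(154 + \frac{-65 - 63}{24 + 90}\right) \left(-119\right) = \left(154 - \frac{128}{114}\right) \left(-119\right) = \left(154 - \frac{64}{57}\right) \left(-119\right) = \frac{8714}{57} \left(-119\right) = - \frac{1036966}{57}$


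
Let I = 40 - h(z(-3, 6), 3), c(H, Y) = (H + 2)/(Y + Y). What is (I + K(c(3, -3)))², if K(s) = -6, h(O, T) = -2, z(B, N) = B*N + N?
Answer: 1296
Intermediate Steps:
z(B, N) = N + B*N
c(H, Y) = (2 + H)/(2*Y) (c(H, Y) = (2 + H)/((2*Y)) = (2 + H)*(1/(2*Y)) = (2 + H)/(2*Y))
I = 42 (I = 40 - 1*(-2) = 40 + 2 = 42)
(I + K(c(3, -3)))² = (42 - 6)² = 36² = 1296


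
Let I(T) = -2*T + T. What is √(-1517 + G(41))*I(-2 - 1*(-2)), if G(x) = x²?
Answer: 0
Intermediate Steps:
I(T) = -T
√(-1517 + G(41))*I(-2 - 1*(-2)) = √(-1517 + 41²)*(-(-2 - 1*(-2))) = √(-1517 + 1681)*(-(-2 + 2)) = √164*(-1*0) = (2*√41)*0 = 0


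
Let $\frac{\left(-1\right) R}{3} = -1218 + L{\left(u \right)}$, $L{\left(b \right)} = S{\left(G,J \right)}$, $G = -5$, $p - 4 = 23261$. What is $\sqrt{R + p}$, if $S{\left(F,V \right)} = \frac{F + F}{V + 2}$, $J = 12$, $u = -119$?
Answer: $\frac{4 \sqrt{82446}}{7} \approx 164.08$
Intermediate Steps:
$p = 23265$ ($p = 4 + 23261 = 23265$)
$S{\left(F,V \right)} = \frac{2 F}{2 + V}$
$L{\left(b \right)} = - \frac{5}{7}$ ($L{\left(b \right)} = 2 \left(-5\right) \frac{1}{2 + 12} = 2 \left(-5\right) \frac{1}{14} = - \frac{5}{7}$)
$R = \frac{25593}{7}$ ($R = - 3 \left(-1218 - \frac{5}{7}\right) = \left(-3\right) \left(- \frac{8531}{7}\right) = \frac{25593}{7} \approx 3656.1$)
$\sqrt{R + p} = \sqrt{\frac{25593}{7} + 23265} = \sqrt{\frac{188448}{7}} = \frac{4 \sqrt{82446}}{7}$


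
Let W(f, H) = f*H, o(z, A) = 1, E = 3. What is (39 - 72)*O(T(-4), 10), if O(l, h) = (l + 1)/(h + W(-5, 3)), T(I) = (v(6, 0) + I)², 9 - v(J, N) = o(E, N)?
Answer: 561/5 ≈ 112.20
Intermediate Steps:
v(J, N) = 8 (v(J, N) = 9 - 1*1 = 9 - 1 = 8)
W(f, H) = H*f
T(I) = (8 + I)²
O(l, h) = (1 + l)/(-15 + h) (O(l, h) = (l + 1)/(h + 3*(-5)) = (1 + l)/(h - 15) = (1 + l)/(-15 + h))
(39 - 72)*O(T(-4), 10) = (39 - 72)*((1 + (8 - 4)²)/(-15 + 10)) = -33*(1 + 4²)/(-5) = -(-33)*(1 + 16)/5 = -(-33)*17/5 = -33*(-17/5) = 561/5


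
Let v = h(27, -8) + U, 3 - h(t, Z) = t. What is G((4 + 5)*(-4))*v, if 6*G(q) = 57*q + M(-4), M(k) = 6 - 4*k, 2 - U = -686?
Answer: -673960/3 ≈ -2.2465e+5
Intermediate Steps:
U = 688 (U = 2 - 1*(-686) = 2 + 686 = 688)
h(t, Z) = 3 - t
G(q) = 11/3 + 19*q/2 (G(q) = (57*q + (6 - 4*(-4)))/6 = (57*q + (6 + 16))/6 = (57*q + 22)/6 = (22 + 57*q)/6 = 11/3 + 19*q/2)
v = 664 (v = (3 - 1*27) + 688 = (3 - 27) + 688 = -24 + 688 = 664)
G((4 + 5)*(-4))*v = (11/3 + 19*((4 + 5)*(-4))/2)*664 = (11/3 + 19*(9*(-4))/2)*664 = (11/3 + (19/2)*(-36))*664 = (11/3 - 342)*664 = -1015/3*664 = -673960/3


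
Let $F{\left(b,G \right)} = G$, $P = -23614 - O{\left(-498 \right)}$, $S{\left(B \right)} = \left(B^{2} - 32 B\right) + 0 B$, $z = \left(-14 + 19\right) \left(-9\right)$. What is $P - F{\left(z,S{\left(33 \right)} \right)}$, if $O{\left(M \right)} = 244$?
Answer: $-23891$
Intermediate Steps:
$z = -45$ ($z = 5 \left(-9\right) = -45$)
$S{\left(B \right)} = B^{2} - 32 B$ ($S{\left(B \right)} = \left(B^{2} - 32 B\right) + 0 = B^{2} - 32 B$)
$P = -23858$ ($P = -23614 - 244 = -23858$)
$P - F{\left(z,S{\left(33 \right)} \right)} = -23858 - 33 \left(-32 + 33\right) = -23858 - 33 \cdot 1 = -23858 - 33 = -23891$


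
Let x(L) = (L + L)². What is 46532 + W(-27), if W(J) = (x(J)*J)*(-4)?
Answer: 361460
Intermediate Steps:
x(L) = 4*L² (x(L) = (2*L)² = 4*L²)
W(J) = -16*J³ (W(J) = ((4*J²)*J)*(-4) = (4*J³)*(-4) = -16*J³)
46532 + W(-27) = 46532 - 16*(-27)³ = 46532 - 16*(-19683) = 46532 + 314928 = 361460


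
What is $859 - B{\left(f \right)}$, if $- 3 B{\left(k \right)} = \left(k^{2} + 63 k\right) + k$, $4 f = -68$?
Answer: $\frac{1778}{3} \approx 592.67$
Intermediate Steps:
$f = -17$ ($f = \frac{1}{4} \left(-68\right) = -17$)
$B{\left(k \right)} = - \frac{64 k}{3} - \frac{k^{2}}{3}$ ($B{\left(k \right)} = - \frac{\left(k^{2} + 63 k\right) + k}{3} = - \frac{k^{2} + 64 k}{3} = - \frac{64 k}{3} - \frac{k^{2}}{3}$)
$859 - B{\left(f \right)} = 859 - \left(- \frac{1}{3}\right) \left(-17\right) \left(64 - 17\right) = 859 - \left(- \frac{1}{3}\right) \left(-17\right) 47 = 859 - \frac{799}{3} = \frac{1778}{3}$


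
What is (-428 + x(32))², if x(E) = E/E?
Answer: 182329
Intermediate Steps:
x(E) = 1
(-428 + x(32))² = (-428 + 1)² = (-427)² = 182329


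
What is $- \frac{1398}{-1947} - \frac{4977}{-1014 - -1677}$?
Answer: $- \frac{973705}{143429} \approx -6.7888$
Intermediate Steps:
$- \frac{1398}{-1947} - \frac{4977}{-1014 - -1677} = \left(-1398\right) \left(- \frac{1}{1947}\right) - \frac{4977}{-1014 + 1677} = \frac{466}{649} - \frac{4977}{663} = \frac{466}{649} - \frac{1659}{221} = - \frac{973705}{143429}$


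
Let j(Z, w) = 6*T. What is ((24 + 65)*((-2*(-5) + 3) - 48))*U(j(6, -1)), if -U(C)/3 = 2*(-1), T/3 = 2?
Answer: -18690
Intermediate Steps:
T = 6 (T = 3*2 = 6)
j(Z, w) = 36 (j(Z, w) = 6*6 = 36)
U(C) = 6 (U(C) = -6*(-1) = -3*(-2) = 6)
((24 + 65)*((-2*(-5) + 3) - 48))*U(j(6, -1)) = ((24 + 65)*((-2*(-5) + 3) - 48))*6 = (89*((10 + 3) - 48))*6 = (89*(13 - 48))*6 = (89*(-35))*6 = -3115*6 = -18690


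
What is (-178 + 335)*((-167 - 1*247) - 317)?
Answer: -114767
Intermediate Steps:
(-178 + 335)*((-167 - 1*247) - 317) = 157*((-167 - 247) - 317) = 157*(-414 - 317) = 157*(-731) = -114767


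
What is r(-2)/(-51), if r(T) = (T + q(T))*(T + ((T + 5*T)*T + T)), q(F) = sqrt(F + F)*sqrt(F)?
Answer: 40/51 + 40*sqrt(2)/51 ≈ 1.8935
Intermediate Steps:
q(F) = F*sqrt(2) (q(F) = sqrt(2*F)*sqrt(F) = (sqrt(2)*sqrt(F))*sqrt(F) = F*sqrt(2))
r(T) = (T + T*sqrt(2))*(2*T + 6*T**2) (r(T) = (T + T*sqrt(2))*(T + ((T + 5*T)*T + T)) = (T + T*sqrt(2))*(T + ((6*T)*T + T)) = (T + T*sqrt(2))*(T + (6*T**2 + T)) = (T + T*sqrt(2))*(T + (T + 6*T**2)) = (T + T*sqrt(2))*(2*T + 6*T**2))
r(-2)/(-51) = (2*(-2)**2*(1 + sqrt(2) + 3*(-2) + 3*(-2)*sqrt(2)))/(-51) = (2*4*(1 + sqrt(2) - 6 - 6*sqrt(2)))*(-1/51) = (2*4*(-5 - 5*sqrt(2)))*(-1/51) = (-40 - 40*sqrt(2))*(-1/51) = 40/51 + 40*sqrt(2)/51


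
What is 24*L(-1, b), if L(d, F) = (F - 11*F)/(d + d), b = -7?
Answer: -840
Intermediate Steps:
L(d, F) = -5*F/d (L(d, F) = (-10*F)/((2*d)) = (-10*F)*(1/(2*d)) = -5*F/d)
24*L(-1, b) = 24*(-5*(-7)/(-1)) = 24*(-5*(-7)*(-1)) = 24*(-35) = -840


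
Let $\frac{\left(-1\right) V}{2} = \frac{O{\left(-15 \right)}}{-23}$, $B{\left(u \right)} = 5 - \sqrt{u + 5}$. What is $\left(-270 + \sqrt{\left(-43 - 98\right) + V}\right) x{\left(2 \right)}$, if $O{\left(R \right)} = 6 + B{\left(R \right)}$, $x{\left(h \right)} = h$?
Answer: $-540 + \frac{2 \sqrt{-74083 - 46 i \sqrt{10}}}{23} \approx -539.98 - 23.668 i$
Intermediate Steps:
$B{\left(u \right)} = 5 - \sqrt{5 + u}$
$O{\left(R \right)} = 11 - \sqrt{5 + R}$ ($O{\left(R \right)} = 6 - \left(-5 + \sqrt{5 + R}\right) = 11 - \sqrt{5 + R}$)
$V = \frac{22}{23} - \frac{2 i \sqrt{10}}{23}$ ($V = - 2 \frac{11 - \sqrt{5 - 15}}{-23} = - 2 \left(11 - \sqrt{-10}\right) \left(- \frac{1}{23}\right) = - 2 \left(11 - i \sqrt{10}\right) \left(- \frac{1}{23}\right) = - 2 \left(- \frac{11}{23} + \frac{i \sqrt{10}}{23}\right) = \frac{22}{23} - \frac{2 i \sqrt{10}}{23} \approx 0.95652 - 0.27498 i$)
$\left(-270 + \sqrt{\left(-43 - 98\right) + V}\right) x{\left(2 \right)} = \left(-270 + \sqrt{\left(-43 - 98\right) + \left(\frac{22}{23} - \frac{2 i \sqrt{10}}{23}\right)}\right) 2 = \left(-270 + \sqrt{-141 + \left(\frac{22}{23} - \frac{2 i \sqrt{10}}{23}\right)}\right) 2 = \left(-270 + \sqrt{- \frac{3221}{23} - \frac{2 i \sqrt{10}}{23}}\right) 2 = -540 + 2 \sqrt{- \frac{3221}{23} - \frac{2 i \sqrt{10}}{23}}$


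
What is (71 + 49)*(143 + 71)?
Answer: 25680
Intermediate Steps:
(71 + 49)*(143 + 71) = 120*214 = 25680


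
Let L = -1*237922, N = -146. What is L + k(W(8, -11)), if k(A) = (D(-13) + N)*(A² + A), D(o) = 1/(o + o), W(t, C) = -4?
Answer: -3115768/13 ≈ -2.3967e+5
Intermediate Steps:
D(o) = 1/(2*o)
k(A) = -3797*A/26 - 3797*A²/26 (k(A) = ((½)/(-13) - 146)*(A² + A) = ((½)*(-1/13) - 146)*(A + A²) = (-1/26 - 146)*(A + A²) = -3797*(A + A²)/26 = -3797*A/26 - 3797*A²/26)
L = -237922
L + k(W(8, -11)) = -237922 + (3797/26)*(-4)*(-1 - 1*(-4)) = -237922 + (3797/26)*(-4)*(-1 + 4) = -237922 + (3797/26)*(-4)*3 = -237922 - 22782/13 = -3115768/13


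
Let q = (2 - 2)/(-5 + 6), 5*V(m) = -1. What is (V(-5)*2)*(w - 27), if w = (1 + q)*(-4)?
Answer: 62/5 ≈ 12.400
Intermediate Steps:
V(m) = -⅕ (V(m) = (⅕)*(-1) = -⅕)
q = 0 (q = 0/1 = 0*1 = 0)
w = -4 (w = (1 + 0)*(-4) = 1*(-4) = -4)
(V(-5)*2)*(w - 27) = (-⅕*2)*(-4 - 27) = -⅖*(-31) = 62/5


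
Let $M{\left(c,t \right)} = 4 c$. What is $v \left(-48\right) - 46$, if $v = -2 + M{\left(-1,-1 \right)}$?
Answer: $242$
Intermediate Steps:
$v = -6$ ($v = -2 + 4 \left(-1\right) = -2 - 4 = -6$)
$v \left(-48\right) - 46 = \left(-6\right) \left(-48\right) - 46 = 288 - 46 = 242$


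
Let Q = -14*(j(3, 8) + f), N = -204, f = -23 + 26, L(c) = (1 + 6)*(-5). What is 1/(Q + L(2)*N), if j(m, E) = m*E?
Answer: 1/6762 ≈ 0.00014789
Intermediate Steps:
L(c) = -35 (L(c) = 7*(-5) = -35)
f = 3
j(m, E) = E*m
Q = -378 (Q = -14*(8*3 + 3) = -14*(24 + 3) = -14*27 = -378)
1/(Q + L(2)*N) = 1/(-378 - 35*(-204)) = 1/(-378 + 7140) = 1/6762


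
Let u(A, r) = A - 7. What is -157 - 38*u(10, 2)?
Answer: -271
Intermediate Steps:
u(A, r) = -7 + A
-157 - 38*u(10, 2) = -157 - 38*(-7 + 10) = -157 - 38*3 = -157 - 114 = -271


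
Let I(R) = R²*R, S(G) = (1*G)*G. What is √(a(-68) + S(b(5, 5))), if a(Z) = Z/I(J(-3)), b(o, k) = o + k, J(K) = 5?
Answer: 4*√3885/25 ≈ 9.9728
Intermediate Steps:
b(o, k) = k + o
S(G) = G² (S(G) = G*G = G²)
I(R) = R³
a(Z) = Z/125 (a(Z) = Z/(5³) = Z/125)
√(a(-68) + S(b(5, 5))) = √((1/125)*(-68) + (5 + 5)²) = √(-68/125 + 10²) = √(-68/125 + 100) = √(12432/125) = 4*√3885/25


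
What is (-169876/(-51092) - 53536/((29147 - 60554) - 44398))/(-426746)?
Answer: -3903177873/413199914809690 ≈ -9.4462e-6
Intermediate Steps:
(-169876/(-51092) - 53536/((29147 - 60554) - 44398))/(-426746) = (-169876*(-1/51092) - 53536/(-31407 - 44398))*(-1/426746) = (42469/12773 - 53536/(-75805))*(-1/426746) = (42469/12773 - 53536*(-1/75805))*(-1/426746) = (42469/12773 + 53536/75805)*(-1/426746) = (3903177873/968257265)*(-1/426746) = -3903177873/413199914809690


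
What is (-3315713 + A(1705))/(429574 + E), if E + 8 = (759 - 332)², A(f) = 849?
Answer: -3314864/611895 ≈ -5.4174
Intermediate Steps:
E = 182321 (E = -8 + (759 - 332)² = -8 + 427² = -8 + 182329 = 182321)
(-3315713 + A(1705))/(429574 + E) = (-3315713 + 849)/(429574 + 182321) = -3314864/611895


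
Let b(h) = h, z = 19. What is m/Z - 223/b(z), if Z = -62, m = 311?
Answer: -19735/1178 ≈ -16.753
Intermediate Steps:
m/Z - 223/b(z) = 311/(-62) - 223/19 = 311*(-1/62) - 223*1/19 = -311/62 - 223/19 = -19735/1178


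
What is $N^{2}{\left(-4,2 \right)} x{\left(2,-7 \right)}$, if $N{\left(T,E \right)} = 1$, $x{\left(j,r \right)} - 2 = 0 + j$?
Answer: $4$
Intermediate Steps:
$x{\left(j,r \right)} = 2 + j$ ($x{\left(j,r \right)} = 2 + \left(0 + j\right) = 2 + j$)
$N^{2}{\left(-4,2 \right)} x{\left(2,-7 \right)} = 1^{2} \left(2 + 2\right) = 1 \cdot 4 = 4$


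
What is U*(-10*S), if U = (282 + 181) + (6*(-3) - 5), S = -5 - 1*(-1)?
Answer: 17600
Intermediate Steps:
S = -4 (S = -5 + 1 = -4)
U = 440 (U = 463 + (-18 - 5) = 463 - 23 = 440)
U*(-10*S) = 440*(-10*(-4)) = 440*40 = 17600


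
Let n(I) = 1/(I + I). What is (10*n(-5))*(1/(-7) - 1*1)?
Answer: 8/7 ≈ 1.1429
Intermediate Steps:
n(I) = 1/(2*I)
(10*n(-5))*(1/(-7) - 1*1) = (10*((½)/(-5)))*(1/(-7) - 1*1) = (10*((½)*(-⅕)))*(-⅐ - 1) = (10*(-⅒))*(-8/7) = -1*(-8/7) = 8/7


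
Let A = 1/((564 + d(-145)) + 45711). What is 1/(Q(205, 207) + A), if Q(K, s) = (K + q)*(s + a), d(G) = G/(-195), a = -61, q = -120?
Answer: 1804754/22396997179 ≈ 8.0580e-5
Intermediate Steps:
d(G) = -G/195 (d(G) = G*(-1/195) = -G/195)
Q(K, s) = (-120 + K)*(-61 + s) (Q(K, s) = (K - 120)*(s - 61) = (-120 + K)*(-61 + s))
A = 39/1804754 (A = 1/((564 - 1/195*(-145)) + 45711) = 1/((564 + 29/39) + 45711) = 1/(22025/39 + 45711) = 1/(1804754/39) = 39/1804754 ≈ 2.1610e-5)
1/(Q(205, 207) + A) = 1/((7320 - 120*207 - 61*205 + 205*207) + 39/1804754) = 1/((7320 - 24840 - 12505 + 42435) + 39/1804754) = 1/(12410 + 39/1804754) = 1/(22396997179/1804754) = 1804754/22396997179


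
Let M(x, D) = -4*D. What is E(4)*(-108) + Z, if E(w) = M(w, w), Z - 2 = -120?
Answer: 1610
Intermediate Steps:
Z = -118 (Z = 2 - 120 = -118)
E(w) = -4*w
E(4)*(-108) + Z = -4*4*(-108) - 118 = -16*(-108) - 118 = 1728 - 118 = 1610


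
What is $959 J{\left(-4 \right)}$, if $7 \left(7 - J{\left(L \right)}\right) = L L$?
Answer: $4521$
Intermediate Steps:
$J{\left(L \right)} = 7 - \frac{L^{2}}{7}$ ($J{\left(L \right)} = 7 - \frac{L L}{7} = 7 - \frac{L^{2}}{7}$)
$959 J{\left(-4 \right)} = 959 \left(7 - \frac{\left(-4\right)^{2}}{7}\right) = 959 \left(7 - \frac{16}{7}\right) = 959 \cdot \frac{33}{7} = 4521$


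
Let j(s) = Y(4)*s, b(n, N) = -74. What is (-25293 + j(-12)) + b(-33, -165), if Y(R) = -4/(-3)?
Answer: -25383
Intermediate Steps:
Y(R) = 4/3 (Y(R) = -4*(-⅓) = 4/3)
j(s) = 4*s/3
(-25293 + j(-12)) + b(-33, -165) = (-25293 + (4/3)*(-12)) - 74 = (-25293 - 16) - 74 = -25309 - 74 = -25383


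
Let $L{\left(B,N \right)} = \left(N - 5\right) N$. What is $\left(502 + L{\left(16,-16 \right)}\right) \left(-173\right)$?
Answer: $-144974$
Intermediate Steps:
$L{\left(B,N \right)} = N \left(-5 + N\right)$ ($L{\left(B,N \right)} = \left(-5 + N\right) N = N \left(-5 + N\right)$)
$\left(502 + L{\left(16,-16 \right)}\right) \left(-173\right) = \left(502 - 16 \left(-5 - 16\right)\right) \left(-173\right) = \left(502 - -336\right) \left(-173\right) = \left(502 + 336\right) \left(-173\right) = 838 \left(-173\right) = -144974$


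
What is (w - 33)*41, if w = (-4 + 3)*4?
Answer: -1517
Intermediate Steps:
w = -4 (w = -1*4 = -4)
(w - 33)*41 = (-4 - 33)*41 = -37*41 = -1517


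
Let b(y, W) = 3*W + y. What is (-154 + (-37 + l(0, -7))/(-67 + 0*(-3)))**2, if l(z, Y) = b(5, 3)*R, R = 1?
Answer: 105987025/4489 ≈ 23610.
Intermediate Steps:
b(y, W) = y + 3*W
l(z, Y) = 14 (l(z, Y) = (5 + 3*3)*1 = (5 + 9)*1 = 14*1 = 14)
(-154 + (-37 + l(0, -7))/(-67 + 0*(-3)))**2 = (-154 + (-37 + 14)/(-67 + 0*(-3)))**2 = (-154 - 23/(-67 + 0))**2 = (-154 - 23/(-67))**2 = (-154 - 23*(-1/67))**2 = (-154 + 23/67)**2 = (-10295/67)**2 = 105987025/4489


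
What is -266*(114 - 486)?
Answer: 98952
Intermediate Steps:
-266*(114 - 486) = -266*(-372) = 98952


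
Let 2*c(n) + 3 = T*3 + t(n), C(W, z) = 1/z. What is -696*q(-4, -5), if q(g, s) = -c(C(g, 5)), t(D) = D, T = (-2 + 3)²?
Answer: 348/5 ≈ 69.600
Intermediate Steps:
T = 1 (T = 1² = 1)
c(n) = n/2 (c(n) = -3/2 + (1*3 + n)/2 = -3/2 + (3 + n)/2 = -3/2 + (3/2 + n/2) = n/2)
q(g, s) = -⅒ (q(g, s) = -1/(2*5) = -1*⅒ = -⅒)
-696*q(-4, -5) = -696*(-⅒) = 348/5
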